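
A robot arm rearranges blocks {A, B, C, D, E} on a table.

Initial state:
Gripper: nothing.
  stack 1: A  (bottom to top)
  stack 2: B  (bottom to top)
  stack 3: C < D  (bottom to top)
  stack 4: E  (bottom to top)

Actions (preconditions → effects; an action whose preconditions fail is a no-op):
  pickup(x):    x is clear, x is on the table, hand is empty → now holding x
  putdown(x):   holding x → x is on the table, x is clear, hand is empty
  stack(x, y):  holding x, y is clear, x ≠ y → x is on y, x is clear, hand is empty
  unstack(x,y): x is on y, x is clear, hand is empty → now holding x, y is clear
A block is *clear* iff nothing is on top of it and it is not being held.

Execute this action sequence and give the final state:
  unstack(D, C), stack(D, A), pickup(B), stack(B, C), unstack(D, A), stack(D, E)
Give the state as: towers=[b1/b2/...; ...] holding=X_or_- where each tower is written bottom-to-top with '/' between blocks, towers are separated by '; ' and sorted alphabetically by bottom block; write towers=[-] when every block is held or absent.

towers=[A; C/B; E/D] holding=-

step 1 (unstack(D, C)): towers=[A; B; C; E] holding=D
step 2 (stack(D, A)): towers=[A/D; B; C; E] holding=-
step 3 (pickup(B)): towers=[A/D; C; E] holding=B
step 4 (stack(B, C)): towers=[A/D; C/B; E] holding=-
step 5 (unstack(D, A)): towers=[A; C/B; E] holding=D
step 6 (stack(D, E)): towers=[A; C/B; E/D] holding=-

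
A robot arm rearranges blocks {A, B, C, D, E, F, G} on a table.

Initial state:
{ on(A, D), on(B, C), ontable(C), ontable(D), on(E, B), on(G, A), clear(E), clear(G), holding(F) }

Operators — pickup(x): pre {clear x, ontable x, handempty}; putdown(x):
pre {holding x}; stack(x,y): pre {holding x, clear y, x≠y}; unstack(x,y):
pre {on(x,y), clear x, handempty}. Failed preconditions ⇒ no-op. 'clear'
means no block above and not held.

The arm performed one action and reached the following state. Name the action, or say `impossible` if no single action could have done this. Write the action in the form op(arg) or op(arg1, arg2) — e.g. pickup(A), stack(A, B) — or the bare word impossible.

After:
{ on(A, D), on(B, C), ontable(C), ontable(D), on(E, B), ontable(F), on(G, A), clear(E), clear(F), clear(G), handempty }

putdown(F)

target: towers=[C/B/E; D/A/G; F] holding=-
        putdown(F) → towers=[C/B/E; D/A/G; F] holding=-  ← match
       stack(F, G) → towers=[C/B/E; D/A/G/F] holding=-
       stack(F, E) → towers=[C/B/E/F; D/A/G] holding=-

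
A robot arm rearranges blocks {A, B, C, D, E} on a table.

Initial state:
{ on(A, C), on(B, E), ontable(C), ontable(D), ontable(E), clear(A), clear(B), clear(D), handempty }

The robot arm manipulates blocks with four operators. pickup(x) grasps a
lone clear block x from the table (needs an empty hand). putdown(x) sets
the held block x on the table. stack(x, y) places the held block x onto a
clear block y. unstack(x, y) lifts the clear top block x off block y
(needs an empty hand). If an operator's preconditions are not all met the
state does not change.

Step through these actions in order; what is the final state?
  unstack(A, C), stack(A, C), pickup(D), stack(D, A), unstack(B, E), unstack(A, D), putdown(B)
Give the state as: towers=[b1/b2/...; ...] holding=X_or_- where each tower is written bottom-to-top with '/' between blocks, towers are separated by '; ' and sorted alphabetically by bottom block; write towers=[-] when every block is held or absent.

towers=[B; C/A/D; E] holding=-

step 1 (unstack(A, C)): towers=[C; D; E/B] holding=A
step 2 (stack(A, C)): towers=[C/A; D; E/B] holding=-
step 3 (pickup(D)): towers=[C/A; E/B] holding=D
step 4 (stack(D, A)): towers=[C/A/D; E/B] holding=-
step 5 (unstack(B, E)): towers=[C/A/D; E] holding=B
step 6 (unstack(A, D)) [no-op]: towers=[C/A/D; E] holding=B
step 7 (putdown(B)): towers=[B; C/A/D; E] holding=-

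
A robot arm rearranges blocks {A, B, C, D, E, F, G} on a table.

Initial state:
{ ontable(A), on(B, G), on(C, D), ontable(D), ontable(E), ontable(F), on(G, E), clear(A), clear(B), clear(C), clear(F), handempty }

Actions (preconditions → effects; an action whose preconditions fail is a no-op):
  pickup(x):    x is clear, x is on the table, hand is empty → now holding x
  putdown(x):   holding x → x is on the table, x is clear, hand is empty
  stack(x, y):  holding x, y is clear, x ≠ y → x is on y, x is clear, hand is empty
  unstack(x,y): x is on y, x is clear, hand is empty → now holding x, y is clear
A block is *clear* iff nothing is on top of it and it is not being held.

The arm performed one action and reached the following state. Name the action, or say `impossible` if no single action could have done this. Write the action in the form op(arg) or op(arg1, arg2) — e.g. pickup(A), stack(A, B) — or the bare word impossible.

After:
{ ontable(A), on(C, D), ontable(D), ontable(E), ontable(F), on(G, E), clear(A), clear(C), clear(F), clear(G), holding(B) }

target: towers=[A; D/C; E/G; F] holding=B
     unstack(B, G) → towers=[A; D/C; E/G; F] holding=B  ← match
         pickup(F) → towers=[A; D/C; E/G/B] holding=F
         pickup(A) → towers=[D/C; E/G/B; F] holding=A
     unstack(C, D) → towers=[A; D; E/G/B; F] holding=C

unstack(B, G)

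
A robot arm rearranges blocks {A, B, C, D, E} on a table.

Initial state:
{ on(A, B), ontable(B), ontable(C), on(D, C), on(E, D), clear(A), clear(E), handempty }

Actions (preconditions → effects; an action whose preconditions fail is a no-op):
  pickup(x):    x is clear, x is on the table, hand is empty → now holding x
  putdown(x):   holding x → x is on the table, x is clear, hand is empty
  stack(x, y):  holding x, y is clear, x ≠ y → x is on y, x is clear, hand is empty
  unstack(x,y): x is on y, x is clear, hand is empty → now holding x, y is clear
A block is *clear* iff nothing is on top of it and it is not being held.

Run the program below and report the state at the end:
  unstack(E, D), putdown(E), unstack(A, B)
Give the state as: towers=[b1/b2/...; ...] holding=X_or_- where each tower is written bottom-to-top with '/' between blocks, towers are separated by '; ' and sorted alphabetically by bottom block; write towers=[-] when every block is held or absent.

towers=[B; C/D; E] holding=A

step 1 (unstack(E, D)): towers=[B/A; C/D] holding=E
step 2 (putdown(E)): towers=[B/A; C/D; E] holding=-
step 3 (unstack(A, B)): towers=[B; C/D; E] holding=A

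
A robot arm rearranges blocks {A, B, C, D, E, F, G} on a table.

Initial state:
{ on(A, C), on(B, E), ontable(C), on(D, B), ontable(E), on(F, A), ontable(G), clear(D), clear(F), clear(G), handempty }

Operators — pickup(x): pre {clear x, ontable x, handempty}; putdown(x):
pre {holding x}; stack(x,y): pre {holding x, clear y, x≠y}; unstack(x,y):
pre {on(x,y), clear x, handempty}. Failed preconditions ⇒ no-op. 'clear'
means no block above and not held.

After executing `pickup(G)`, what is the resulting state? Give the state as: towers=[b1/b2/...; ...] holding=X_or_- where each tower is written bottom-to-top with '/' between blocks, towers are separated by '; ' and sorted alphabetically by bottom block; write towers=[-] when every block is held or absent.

before: towers=[C/A/F; E/B/D; G] holding=-
pre[pickup(G)]: clear(G) ok, ontable(G) ok, handempty ok
all met → apply pickup(G)
after:  towers=[C/A/F; E/B/D] holding=G

towers=[C/A/F; E/B/D] holding=G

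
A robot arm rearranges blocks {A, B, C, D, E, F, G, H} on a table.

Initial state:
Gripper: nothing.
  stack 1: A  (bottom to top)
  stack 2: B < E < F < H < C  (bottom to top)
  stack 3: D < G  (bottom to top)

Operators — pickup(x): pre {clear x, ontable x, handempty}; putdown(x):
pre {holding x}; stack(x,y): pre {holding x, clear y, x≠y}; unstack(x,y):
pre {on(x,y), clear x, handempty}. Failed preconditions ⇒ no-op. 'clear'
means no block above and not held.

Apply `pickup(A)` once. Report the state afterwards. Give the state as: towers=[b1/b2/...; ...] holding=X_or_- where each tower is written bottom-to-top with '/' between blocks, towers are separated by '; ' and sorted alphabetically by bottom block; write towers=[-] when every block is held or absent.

before: towers=[A; B/E/F/H/C; D/G] holding=-
pre[pickup(A)]: clear(A) yes, ontable(A) yes, handempty yes
all met → apply pickup(A)
after:  towers=[B/E/F/H/C; D/G] holding=A

towers=[B/E/F/H/C; D/G] holding=A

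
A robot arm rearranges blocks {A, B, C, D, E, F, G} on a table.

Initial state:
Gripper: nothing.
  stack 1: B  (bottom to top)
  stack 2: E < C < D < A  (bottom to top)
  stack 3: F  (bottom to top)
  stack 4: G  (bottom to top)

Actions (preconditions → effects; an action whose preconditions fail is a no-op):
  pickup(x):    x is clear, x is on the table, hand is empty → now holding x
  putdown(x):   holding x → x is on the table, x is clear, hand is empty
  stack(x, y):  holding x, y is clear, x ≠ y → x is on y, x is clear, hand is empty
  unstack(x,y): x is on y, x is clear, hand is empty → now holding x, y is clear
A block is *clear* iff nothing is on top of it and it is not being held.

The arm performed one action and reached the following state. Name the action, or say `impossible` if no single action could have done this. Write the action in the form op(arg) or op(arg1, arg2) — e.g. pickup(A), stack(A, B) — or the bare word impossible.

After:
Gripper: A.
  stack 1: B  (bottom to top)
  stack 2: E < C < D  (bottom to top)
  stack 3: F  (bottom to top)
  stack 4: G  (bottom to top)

target: towers=[B; E/C/D; F; G] holding=A
         pickup(B) → towers=[E/C/D/A; F; G] holding=B
         pickup(F) → towers=[B; E/C/D/A; G] holding=F
         pickup(G) → towers=[B; E/C/D/A; F] holding=G
     unstack(A, D) → towers=[B; E/C/D; F; G] holding=A  ← match

unstack(A, D)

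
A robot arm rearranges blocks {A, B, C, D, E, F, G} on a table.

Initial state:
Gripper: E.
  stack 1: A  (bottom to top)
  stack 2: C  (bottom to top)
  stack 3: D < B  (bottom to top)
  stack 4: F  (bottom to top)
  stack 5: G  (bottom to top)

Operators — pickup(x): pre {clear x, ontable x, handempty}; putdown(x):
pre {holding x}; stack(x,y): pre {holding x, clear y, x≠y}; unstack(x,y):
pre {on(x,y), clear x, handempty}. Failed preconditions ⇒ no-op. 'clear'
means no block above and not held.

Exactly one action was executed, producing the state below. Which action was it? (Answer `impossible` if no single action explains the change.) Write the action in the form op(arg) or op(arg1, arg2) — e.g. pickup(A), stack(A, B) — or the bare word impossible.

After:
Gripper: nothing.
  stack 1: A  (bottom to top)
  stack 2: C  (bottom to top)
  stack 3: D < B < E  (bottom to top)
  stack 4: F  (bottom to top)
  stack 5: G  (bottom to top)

stack(E, B)

target: towers=[A; C; D/B/E; F; G] holding=-
        putdown(E) → towers=[A; C; D/B; E; F; G] holding=-
       stack(E, B) → towers=[A; C; D/B/E; F; G] holding=-  ← match
       stack(E, F) → towers=[A; C; D/B; F/E; G] holding=-
       stack(E, G) → towers=[A; C; D/B; F; G/E] holding=-
       stack(E, A) → towers=[A/E; C; D/B; F; G] holding=-
       stack(E, C) → towers=[A; C/E; D/B; F; G] holding=-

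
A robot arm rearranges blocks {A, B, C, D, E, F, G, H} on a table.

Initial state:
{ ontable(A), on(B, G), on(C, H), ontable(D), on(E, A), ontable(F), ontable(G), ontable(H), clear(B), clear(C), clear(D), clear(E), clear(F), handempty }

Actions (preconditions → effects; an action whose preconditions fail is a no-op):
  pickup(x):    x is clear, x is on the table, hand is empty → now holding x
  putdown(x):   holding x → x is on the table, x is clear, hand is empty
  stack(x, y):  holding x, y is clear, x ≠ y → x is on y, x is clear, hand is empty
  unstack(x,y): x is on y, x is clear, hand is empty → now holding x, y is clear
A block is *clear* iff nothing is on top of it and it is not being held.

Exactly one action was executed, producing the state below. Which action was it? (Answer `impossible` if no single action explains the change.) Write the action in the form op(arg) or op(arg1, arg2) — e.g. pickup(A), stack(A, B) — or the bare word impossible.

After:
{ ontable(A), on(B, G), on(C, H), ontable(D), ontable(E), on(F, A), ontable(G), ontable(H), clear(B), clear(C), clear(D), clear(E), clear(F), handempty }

target: towers=[A/F; D; E; G/B; H/C] holding=-
     unstack(E, A) → towers=[A; D; F; G/B; H/C] holding=E
     unstack(B, G) → towers=[A/E; D; F; G; H/C] holding=B
         pickup(F) → towers=[A/E; D; G/B; H/C] holding=F
         pickup(D) → towers=[A/E; F; G/B; H/C] holding=D
     unstack(C, H) → towers=[A/E; D; F; G/B; H] holding=C
none of the 5 applicable actions match → impossible

impossible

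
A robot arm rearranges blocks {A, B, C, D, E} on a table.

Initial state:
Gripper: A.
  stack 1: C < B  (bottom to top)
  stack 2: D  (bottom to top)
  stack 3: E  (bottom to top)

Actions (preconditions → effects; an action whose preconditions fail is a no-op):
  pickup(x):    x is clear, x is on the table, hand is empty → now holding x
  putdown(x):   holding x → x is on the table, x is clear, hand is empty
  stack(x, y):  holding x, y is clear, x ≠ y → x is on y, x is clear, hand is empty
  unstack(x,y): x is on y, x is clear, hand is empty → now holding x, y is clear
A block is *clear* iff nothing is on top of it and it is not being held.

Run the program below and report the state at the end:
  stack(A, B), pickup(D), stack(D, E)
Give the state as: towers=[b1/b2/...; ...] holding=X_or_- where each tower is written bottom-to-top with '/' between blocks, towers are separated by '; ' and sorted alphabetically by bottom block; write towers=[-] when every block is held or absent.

step 1 (stack(A, B)): towers=[C/B/A; D; E] holding=-
step 2 (pickup(D)): towers=[C/B/A; E] holding=D
step 3 (stack(D, E)): towers=[C/B/A; E/D] holding=-

towers=[C/B/A; E/D] holding=-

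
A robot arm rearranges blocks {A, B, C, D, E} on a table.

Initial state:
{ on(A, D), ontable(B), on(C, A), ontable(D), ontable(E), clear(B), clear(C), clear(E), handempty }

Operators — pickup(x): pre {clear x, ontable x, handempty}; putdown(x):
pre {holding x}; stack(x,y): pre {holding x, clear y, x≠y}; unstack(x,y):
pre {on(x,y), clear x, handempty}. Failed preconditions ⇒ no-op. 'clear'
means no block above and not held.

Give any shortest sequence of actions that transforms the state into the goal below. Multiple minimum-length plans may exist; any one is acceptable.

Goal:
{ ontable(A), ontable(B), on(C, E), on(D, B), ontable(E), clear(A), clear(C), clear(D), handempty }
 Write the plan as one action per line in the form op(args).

unstack(C, A)
stack(C, E)
unstack(A, D)
putdown(A)
pickup(D)
stack(D, B)

step 1 (unstack(C, A)): towers=[B; D/A; E] holding=C
step 2 (stack(C, E)): towers=[B; D/A; E/C] holding=-
step 3 (unstack(A, D)): towers=[B; D; E/C] holding=A
step 4 (putdown(A)): towers=[A; B; D; E/C] holding=-
step 5 (pickup(D)): towers=[A; B; E/C] holding=D
step 6 (stack(D, B)): towers=[A; B/D; E/C] holding=-
goal check: towers=[A; B/D; E/C] holding=- — reached (length 6, optimal by BFS)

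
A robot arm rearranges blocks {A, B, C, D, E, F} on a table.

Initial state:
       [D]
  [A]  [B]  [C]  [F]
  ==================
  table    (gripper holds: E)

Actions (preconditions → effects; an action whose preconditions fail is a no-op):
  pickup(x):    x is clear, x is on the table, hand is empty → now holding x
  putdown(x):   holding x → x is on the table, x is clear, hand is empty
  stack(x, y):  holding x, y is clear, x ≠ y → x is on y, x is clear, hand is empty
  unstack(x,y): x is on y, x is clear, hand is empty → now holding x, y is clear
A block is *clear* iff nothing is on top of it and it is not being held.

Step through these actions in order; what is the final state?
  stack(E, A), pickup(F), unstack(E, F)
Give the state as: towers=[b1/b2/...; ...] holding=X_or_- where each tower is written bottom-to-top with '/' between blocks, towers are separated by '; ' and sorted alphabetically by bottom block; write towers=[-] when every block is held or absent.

towers=[A/E; B/D; C] holding=F

step 1 (stack(E, A)): towers=[A/E; B/D; C; F] holding=-
step 2 (pickup(F)): towers=[A/E; B/D; C] holding=F
step 3 (unstack(E, F)) [no-op]: towers=[A/E; B/D; C] holding=F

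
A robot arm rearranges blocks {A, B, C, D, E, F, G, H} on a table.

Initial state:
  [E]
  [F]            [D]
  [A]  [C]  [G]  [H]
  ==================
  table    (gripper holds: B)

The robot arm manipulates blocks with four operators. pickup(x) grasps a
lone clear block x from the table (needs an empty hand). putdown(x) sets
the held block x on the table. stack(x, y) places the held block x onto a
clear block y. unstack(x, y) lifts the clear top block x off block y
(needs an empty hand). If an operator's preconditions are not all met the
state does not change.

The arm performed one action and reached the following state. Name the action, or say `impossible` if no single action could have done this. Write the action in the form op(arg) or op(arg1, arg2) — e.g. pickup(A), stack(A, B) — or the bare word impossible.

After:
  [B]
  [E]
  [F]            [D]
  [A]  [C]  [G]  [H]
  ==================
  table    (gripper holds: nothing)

stack(B, E)

target: towers=[A/F/E/B; C; G; H/D] holding=-
        putdown(B) → towers=[A/F/E; B; C; G; H/D] holding=-
       stack(B, G) → towers=[A/F/E; C; G/B; H/D] holding=-
       stack(B, E) → towers=[A/F/E/B; C; G; H/D] holding=-  ← match
       stack(B, D) → towers=[A/F/E; C; G; H/D/B] holding=-
       stack(B, C) → towers=[A/F/E; C/B; G; H/D] holding=-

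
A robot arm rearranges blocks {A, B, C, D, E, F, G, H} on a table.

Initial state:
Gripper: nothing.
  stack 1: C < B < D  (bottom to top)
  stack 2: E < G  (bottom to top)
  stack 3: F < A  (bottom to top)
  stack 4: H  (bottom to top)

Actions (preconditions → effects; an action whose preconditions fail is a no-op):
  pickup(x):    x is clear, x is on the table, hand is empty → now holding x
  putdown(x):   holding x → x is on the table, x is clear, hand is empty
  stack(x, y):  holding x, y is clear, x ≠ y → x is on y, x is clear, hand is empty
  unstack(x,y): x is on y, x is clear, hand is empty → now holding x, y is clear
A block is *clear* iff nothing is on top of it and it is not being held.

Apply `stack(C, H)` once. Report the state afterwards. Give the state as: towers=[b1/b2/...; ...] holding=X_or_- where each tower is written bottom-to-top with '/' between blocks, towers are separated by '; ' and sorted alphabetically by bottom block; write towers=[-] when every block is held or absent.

before: towers=[C/B/D; E/G; F/A; H] holding=-
pre[stack(C, H)]: holding(C) fail, clear(H) ok, C≠H ok
holding(C) unmet → stack(C, H) is a no-op
after:  towers=[C/B/D; E/G; F/A; H] holding=-

towers=[C/B/D; E/G; F/A; H] holding=-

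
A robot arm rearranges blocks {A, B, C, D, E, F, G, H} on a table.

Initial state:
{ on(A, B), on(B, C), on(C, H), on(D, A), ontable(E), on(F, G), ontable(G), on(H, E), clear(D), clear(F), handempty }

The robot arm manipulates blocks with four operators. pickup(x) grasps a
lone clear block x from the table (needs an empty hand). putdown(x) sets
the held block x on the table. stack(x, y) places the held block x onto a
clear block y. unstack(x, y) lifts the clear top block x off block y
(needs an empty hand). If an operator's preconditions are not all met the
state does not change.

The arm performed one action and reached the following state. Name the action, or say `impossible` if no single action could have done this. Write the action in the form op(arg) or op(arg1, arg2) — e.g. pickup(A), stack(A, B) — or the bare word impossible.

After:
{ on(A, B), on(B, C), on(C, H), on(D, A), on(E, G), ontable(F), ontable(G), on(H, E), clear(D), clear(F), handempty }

target: towers=[F; G/E/H/C/B/A/D] holding=-
     unstack(F, G) → towers=[E/H/C/B/A/D; G] holding=F
     unstack(D, A) → towers=[E/H/C/B/A; G/F] holding=D
none of the 2 applicable actions match → impossible

impossible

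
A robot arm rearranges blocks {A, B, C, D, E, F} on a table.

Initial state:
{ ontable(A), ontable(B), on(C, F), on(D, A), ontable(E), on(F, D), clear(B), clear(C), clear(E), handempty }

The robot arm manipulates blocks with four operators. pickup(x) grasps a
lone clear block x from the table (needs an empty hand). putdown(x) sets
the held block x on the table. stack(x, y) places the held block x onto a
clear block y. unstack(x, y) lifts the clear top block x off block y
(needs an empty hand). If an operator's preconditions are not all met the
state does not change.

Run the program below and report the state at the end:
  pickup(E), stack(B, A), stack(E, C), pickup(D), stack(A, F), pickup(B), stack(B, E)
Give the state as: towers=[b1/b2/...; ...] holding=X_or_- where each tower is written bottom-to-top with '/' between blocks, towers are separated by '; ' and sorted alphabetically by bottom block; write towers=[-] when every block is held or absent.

step 1 (pickup(E)): towers=[A/D/F/C; B] holding=E
step 2 (stack(B, A)) [no-op]: towers=[A/D/F/C; B] holding=E
step 3 (stack(E, C)): towers=[A/D/F/C/E; B] holding=-
step 4 (pickup(D)) [no-op]: towers=[A/D/F/C/E; B] holding=-
step 5 (stack(A, F)) [no-op]: towers=[A/D/F/C/E; B] holding=-
step 6 (pickup(B)): towers=[A/D/F/C/E] holding=B
step 7 (stack(B, E)): towers=[A/D/F/C/E/B] holding=-

towers=[A/D/F/C/E/B] holding=-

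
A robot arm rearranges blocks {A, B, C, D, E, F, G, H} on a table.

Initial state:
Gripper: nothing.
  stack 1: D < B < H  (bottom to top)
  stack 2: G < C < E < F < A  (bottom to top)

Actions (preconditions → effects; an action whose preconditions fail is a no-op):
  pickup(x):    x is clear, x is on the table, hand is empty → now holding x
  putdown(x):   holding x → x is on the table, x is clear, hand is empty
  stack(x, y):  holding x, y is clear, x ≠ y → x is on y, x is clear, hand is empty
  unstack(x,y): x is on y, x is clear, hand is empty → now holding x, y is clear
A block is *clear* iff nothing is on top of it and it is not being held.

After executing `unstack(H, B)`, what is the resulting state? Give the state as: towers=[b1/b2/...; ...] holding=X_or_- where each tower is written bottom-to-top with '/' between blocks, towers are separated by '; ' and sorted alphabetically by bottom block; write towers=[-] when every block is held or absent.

before: towers=[D/B/H; G/C/E/F/A] holding=-
pre[unstack(H, B)]: on(H,B) ✓, clear(H) ✓, handempty ✓
all met → apply unstack(H, B)
after:  towers=[D/B; G/C/E/F/A] holding=H

towers=[D/B; G/C/E/F/A] holding=H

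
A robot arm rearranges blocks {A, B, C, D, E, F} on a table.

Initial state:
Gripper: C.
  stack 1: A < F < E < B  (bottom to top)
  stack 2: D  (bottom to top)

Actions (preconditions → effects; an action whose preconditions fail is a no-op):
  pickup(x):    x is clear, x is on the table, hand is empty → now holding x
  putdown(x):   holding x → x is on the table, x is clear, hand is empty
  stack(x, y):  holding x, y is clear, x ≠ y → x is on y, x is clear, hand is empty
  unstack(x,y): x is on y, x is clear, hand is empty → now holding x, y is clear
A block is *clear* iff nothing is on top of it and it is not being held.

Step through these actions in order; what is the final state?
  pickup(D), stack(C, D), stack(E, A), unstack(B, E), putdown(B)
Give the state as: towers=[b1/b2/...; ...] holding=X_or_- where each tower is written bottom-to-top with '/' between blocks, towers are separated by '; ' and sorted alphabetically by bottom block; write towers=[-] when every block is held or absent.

towers=[A/F/E; B; D/C] holding=-

step 1 (pickup(D)) [no-op]: towers=[A/F/E/B; D] holding=C
step 2 (stack(C, D)): towers=[A/F/E/B; D/C] holding=-
step 3 (stack(E, A)) [no-op]: towers=[A/F/E/B; D/C] holding=-
step 4 (unstack(B, E)): towers=[A/F/E; D/C] holding=B
step 5 (putdown(B)): towers=[A/F/E; B; D/C] holding=-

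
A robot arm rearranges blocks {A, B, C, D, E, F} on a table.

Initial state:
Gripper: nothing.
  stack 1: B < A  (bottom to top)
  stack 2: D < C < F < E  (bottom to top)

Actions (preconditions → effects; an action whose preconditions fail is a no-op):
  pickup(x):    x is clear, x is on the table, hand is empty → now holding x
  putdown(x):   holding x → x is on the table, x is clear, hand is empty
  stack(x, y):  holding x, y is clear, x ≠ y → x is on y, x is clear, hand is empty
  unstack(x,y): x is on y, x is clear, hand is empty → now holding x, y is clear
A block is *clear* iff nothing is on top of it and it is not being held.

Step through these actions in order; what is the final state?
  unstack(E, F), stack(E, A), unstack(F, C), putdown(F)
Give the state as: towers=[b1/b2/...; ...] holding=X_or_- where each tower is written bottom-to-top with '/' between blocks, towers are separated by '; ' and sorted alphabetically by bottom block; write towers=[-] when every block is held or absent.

step 1 (unstack(E, F)): towers=[B/A; D/C/F] holding=E
step 2 (stack(E, A)): towers=[B/A/E; D/C/F] holding=-
step 3 (unstack(F, C)): towers=[B/A/E; D/C] holding=F
step 4 (putdown(F)): towers=[B/A/E; D/C; F] holding=-

towers=[B/A/E; D/C; F] holding=-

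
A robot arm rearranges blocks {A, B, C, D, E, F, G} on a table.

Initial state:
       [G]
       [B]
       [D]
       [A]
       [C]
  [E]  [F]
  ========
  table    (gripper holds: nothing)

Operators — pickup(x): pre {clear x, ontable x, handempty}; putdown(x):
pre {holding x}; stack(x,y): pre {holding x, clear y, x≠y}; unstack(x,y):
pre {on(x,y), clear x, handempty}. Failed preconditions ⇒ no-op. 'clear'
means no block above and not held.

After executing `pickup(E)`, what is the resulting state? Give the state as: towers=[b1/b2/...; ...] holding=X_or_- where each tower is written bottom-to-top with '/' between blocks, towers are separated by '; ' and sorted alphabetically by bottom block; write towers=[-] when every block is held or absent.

before: towers=[E; F/C/A/D/B/G] holding=-
pre[pickup(E)]: clear(E) yes, ontable(E) yes, handempty yes
all met → apply pickup(E)
after:  towers=[F/C/A/D/B/G] holding=E

towers=[F/C/A/D/B/G] holding=E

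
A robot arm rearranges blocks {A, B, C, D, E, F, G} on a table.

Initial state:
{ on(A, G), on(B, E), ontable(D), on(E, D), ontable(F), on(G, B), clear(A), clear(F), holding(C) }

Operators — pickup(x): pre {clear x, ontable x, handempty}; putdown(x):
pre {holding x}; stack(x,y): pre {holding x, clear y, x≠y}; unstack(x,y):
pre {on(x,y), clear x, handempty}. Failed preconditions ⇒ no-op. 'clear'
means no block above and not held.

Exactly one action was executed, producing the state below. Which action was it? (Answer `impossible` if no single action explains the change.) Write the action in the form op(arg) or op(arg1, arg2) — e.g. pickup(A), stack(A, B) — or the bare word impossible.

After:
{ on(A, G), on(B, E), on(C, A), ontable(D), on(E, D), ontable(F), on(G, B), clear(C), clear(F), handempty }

target: towers=[D/E/B/G/A/C; F] holding=-
        putdown(C) → towers=[C; D/E/B/G/A; F] holding=-
       stack(C, F) → towers=[D/E/B/G/A; F/C] holding=-
       stack(C, A) → towers=[D/E/B/G/A/C; F] holding=-  ← match

stack(C, A)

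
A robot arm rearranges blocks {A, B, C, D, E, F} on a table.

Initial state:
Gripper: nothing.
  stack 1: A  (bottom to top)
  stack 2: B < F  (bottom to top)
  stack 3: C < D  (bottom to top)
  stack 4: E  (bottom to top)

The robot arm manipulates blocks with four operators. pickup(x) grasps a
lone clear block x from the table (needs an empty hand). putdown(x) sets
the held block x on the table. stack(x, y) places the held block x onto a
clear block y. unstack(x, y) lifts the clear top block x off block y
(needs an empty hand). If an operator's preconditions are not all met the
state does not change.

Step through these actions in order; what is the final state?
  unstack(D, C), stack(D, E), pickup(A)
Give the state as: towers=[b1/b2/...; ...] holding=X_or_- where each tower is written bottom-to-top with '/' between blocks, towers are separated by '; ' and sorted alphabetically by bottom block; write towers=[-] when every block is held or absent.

towers=[B/F; C; E/D] holding=A

step 1 (unstack(D, C)): towers=[A; B/F; C; E] holding=D
step 2 (stack(D, E)): towers=[A; B/F; C; E/D] holding=-
step 3 (pickup(A)): towers=[B/F; C; E/D] holding=A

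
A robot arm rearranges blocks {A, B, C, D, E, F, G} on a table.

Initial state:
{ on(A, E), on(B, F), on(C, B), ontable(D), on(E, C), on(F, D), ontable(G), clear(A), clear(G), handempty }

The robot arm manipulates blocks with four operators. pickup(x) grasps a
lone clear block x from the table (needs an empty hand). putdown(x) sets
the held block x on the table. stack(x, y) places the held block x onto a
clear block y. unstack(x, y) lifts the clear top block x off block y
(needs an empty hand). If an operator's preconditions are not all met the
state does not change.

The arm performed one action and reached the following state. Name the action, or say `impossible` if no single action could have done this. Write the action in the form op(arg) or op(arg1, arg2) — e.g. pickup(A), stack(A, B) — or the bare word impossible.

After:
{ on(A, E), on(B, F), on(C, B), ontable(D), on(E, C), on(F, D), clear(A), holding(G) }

target: towers=[D/F/B/C/E/A] holding=G
         pickup(G) → towers=[D/F/B/C/E/A] holding=G  ← match
     unstack(A, E) → towers=[D/F/B/C/E; G] holding=A

pickup(G)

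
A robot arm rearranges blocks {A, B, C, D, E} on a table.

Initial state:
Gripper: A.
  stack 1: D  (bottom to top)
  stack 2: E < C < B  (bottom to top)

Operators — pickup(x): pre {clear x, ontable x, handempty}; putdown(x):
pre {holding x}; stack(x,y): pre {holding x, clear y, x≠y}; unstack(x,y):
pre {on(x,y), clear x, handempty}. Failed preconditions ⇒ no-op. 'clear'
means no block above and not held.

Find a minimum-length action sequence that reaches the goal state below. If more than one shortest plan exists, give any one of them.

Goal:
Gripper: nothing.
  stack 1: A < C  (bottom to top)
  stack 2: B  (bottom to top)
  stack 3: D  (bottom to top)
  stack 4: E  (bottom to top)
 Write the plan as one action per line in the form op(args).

putdown(A)
unstack(B, C)
putdown(B)
unstack(C, E)
stack(C, A)

step 1 (putdown(A)): towers=[A; D; E/C/B] holding=-
step 2 (unstack(B, C)): towers=[A; D; E/C] holding=B
step 3 (putdown(B)): towers=[A; B; D; E/C] holding=-
step 4 (unstack(C, E)): towers=[A; B; D; E] holding=C
step 5 (stack(C, A)): towers=[A/C; B; D; E] holding=-
goal check: towers=[A/C; B; D; E] holding=- — reached (length 5, optimal by BFS)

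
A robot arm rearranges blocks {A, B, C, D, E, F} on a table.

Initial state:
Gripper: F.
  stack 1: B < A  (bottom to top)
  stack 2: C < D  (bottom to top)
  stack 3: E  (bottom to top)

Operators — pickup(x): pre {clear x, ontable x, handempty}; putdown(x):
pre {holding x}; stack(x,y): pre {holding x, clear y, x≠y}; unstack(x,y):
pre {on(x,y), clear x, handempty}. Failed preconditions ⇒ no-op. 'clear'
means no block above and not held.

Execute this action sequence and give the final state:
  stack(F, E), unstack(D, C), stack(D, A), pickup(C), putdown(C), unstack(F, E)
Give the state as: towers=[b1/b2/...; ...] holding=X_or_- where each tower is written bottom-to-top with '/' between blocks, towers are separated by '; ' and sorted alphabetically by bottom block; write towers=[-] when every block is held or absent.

towers=[B/A/D; C; E] holding=F

step 1 (stack(F, E)): towers=[B/A; C/D; E/F] holding=-
step 2 (unstack(D, C)): towers=[B/A; C; E/F] holding=D
step 3 (stack(D, A)): towers=[B/A/D; C; E/F] holding=-
step 4 (pickup(C)): towers=[B/A/D; E/F] holding=C
step 5 (putdown(C)): towers=[B/A/D; C; E/F] holding=-
step 6 (unstack(F, E)): towers=[B/A/D; C; E] holding=F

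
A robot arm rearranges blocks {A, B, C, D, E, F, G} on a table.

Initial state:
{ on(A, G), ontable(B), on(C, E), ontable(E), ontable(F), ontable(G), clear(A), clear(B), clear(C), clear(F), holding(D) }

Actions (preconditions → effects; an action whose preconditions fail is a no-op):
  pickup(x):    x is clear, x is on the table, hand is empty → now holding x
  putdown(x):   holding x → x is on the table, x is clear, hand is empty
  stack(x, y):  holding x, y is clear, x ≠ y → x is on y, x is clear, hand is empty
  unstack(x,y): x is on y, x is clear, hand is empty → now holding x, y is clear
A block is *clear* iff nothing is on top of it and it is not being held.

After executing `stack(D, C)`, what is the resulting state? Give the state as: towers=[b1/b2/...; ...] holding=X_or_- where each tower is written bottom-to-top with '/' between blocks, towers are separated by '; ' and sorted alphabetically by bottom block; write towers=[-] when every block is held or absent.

before: towers=[B; E/C; F; G/A] holding=D
pre[stack(D, C)]: holding(D) yes, clear(C) yes, D≠C yes
all met → apply stack(D, C)
after:  towers=[B; E/C/D; F; G/A] holding=-

towers=[B; E/C/D; F; G/A] holding=-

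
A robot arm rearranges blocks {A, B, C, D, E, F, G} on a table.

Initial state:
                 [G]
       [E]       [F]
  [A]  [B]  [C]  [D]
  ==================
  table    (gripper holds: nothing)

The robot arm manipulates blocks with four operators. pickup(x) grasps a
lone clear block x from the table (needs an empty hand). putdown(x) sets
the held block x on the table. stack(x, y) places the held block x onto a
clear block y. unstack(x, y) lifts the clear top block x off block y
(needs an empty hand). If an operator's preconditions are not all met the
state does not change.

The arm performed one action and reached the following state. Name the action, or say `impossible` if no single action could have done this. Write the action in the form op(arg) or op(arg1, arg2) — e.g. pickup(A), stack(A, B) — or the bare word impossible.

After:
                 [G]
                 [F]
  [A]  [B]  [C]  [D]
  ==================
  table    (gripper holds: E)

unstack(E, B)

target: towers=[A; B; C; D/F/G] holding=E
     unstack(G, F) → towers=[A; B/E; C; D/F] holding=G
         pickup(A) → towers=[B/E; C; D/F/G] holding=A
     unstack(E, B) → towers=[A; B; C; D/F/G] holding=E  ← match
         pickup(C) → towers=[A; B/E; D/F/G] holding=C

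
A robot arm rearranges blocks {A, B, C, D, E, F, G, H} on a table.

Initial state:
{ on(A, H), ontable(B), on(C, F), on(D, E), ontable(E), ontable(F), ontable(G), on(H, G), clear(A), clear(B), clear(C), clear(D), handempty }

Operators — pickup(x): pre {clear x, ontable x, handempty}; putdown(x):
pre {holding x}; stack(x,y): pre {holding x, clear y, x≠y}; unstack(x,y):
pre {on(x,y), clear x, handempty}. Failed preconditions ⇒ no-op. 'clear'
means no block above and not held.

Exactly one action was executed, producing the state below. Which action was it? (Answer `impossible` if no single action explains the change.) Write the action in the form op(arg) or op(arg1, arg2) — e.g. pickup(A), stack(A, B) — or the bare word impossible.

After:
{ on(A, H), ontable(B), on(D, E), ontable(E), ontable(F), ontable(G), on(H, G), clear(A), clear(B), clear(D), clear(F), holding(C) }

target: towers=[B; E/D; F; G/H/A] holding=C
     unstack(A, H) → towers=[B; E/D; F/C; G/H] holding=A
         pickup(B) → towers=[E/D; F/C; G/H/A] holding=B
     unstack(D, E) → towers=[B; E; F/C; G/H/A] holding=D
     unstack(C, F) → towers=[B; E/D; F; G/H/A] holding=C  ← match

unstack(C, F)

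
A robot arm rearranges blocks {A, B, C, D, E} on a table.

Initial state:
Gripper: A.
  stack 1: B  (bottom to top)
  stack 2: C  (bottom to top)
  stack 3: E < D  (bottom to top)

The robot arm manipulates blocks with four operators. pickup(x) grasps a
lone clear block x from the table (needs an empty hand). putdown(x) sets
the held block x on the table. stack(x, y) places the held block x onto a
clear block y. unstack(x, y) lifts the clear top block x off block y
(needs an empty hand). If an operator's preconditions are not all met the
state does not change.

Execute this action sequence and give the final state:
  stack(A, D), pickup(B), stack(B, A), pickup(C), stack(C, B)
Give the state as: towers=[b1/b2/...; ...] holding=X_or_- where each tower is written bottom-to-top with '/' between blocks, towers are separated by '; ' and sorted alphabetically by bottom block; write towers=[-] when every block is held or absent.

towers=[E/D/A/B/C] holding=-

step 1 (stack(A, D)): towers=[B; C; E/D/A] holding=-
step 2 (pickup(B)): towers=[C; E/D/A] holding=B
step 3 (stack(B, A)): towers=[C; E/D/A/B] holding=-
step 4 (pickup(C)): towers=[E/D/A/B] holding=C
step 5 (stack(C, B)): towers=[E/D/A/B/C] holding=-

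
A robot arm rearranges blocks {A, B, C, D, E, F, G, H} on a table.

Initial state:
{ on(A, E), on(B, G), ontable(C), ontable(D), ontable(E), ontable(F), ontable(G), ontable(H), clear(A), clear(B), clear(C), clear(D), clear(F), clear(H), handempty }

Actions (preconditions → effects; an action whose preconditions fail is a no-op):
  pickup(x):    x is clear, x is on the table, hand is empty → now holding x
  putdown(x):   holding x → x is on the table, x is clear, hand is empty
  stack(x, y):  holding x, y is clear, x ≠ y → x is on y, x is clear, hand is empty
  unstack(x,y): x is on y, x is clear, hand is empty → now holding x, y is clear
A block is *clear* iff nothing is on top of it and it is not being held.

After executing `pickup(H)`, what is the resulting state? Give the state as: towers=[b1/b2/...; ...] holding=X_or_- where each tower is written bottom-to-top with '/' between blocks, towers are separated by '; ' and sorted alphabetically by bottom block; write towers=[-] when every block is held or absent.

before: towers=[C; D; E/A; F; G/B; H] holding=-
pre[pickup(H)]: clear(H) ok, ontable(H) ok, handempty ok
all met → apply pickup(H)
after:  towers=[C; D; E/A; F; G/B] holding=H

towers=[C; D; E/A; F; G/B] holding=H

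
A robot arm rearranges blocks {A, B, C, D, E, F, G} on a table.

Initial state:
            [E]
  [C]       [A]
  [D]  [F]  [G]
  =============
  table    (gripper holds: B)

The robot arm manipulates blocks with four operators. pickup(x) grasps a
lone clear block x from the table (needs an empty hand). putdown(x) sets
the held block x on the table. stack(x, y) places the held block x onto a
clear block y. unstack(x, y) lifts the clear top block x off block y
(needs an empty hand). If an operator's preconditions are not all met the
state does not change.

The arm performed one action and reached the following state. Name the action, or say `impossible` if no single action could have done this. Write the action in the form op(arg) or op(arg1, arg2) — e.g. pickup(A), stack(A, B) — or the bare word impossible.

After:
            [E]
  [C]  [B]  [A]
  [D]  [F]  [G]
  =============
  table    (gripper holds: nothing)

target: towers=[D/C; F/B; G/A/E] holding=-
        putdown(B) → towers=[B; D/C; F; G/A/E] holding=-
       stack(B, F) → towers=[D/C; F/B; G/A/E] holding=-  ← match
       stack(B, E) → towers=[D/C; F; G/A/E/B] holding=-
       stack(B, C) → towers=[D/C/B; F; G/A/E] holding=-

stack(B, F)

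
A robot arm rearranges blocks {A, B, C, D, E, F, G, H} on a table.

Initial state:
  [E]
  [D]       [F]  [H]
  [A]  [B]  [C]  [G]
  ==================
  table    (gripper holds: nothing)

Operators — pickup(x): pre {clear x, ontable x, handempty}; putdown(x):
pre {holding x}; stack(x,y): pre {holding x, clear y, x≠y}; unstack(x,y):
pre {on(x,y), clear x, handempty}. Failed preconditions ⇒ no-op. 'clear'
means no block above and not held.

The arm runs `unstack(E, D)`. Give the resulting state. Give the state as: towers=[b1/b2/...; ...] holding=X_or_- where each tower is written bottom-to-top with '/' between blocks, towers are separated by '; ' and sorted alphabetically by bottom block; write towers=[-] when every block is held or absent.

towers=[A/D; B; C/F; G/H] holding=E

before: towers=[A/D/E; B; C/F; G/H] holding=-
pre[unstack(E, D)]: on(E,D) ok, clear(E) ok, handempty ok
all met → apply unstack(E, D)
after:  towers=[A/D; B; C/F; G/H] holding=E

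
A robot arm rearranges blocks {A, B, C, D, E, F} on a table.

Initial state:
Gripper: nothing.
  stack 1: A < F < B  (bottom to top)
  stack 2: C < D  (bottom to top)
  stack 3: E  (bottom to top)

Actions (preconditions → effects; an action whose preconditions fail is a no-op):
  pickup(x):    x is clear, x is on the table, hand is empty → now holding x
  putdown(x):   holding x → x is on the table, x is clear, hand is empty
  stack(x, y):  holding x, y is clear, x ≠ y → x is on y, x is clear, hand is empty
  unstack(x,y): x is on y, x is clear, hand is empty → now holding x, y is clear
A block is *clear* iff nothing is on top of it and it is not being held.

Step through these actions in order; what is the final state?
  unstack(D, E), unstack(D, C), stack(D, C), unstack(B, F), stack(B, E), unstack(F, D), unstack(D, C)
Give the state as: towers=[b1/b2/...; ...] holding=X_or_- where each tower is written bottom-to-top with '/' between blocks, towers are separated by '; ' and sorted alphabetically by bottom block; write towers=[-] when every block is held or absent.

step 1 (unstack(D, E)) [no-op]: towers=[A/F/B; C/D; E] holding=-
step 2 (unstack(D, C)): towers=[A/F/B; C; E] holding=D
step 3 (stack(D, C)): towers=[A/F/B; C/D; E] holding=-
step 4 (unstack(B, F)): towers=[A/F; C/D; E] holding=B
step 5 (stack(B, E)): towers=[A/F; C/D; E/B] holding=-
step 6 (unstack(F, D)) [no-op]: towers=[A/F; C/D; E/B] holding=-
step 7 (unstack(D, C)): towers=[A/F; C; E/B] holding=D

towers=[A/F; C; E/B] holding=D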